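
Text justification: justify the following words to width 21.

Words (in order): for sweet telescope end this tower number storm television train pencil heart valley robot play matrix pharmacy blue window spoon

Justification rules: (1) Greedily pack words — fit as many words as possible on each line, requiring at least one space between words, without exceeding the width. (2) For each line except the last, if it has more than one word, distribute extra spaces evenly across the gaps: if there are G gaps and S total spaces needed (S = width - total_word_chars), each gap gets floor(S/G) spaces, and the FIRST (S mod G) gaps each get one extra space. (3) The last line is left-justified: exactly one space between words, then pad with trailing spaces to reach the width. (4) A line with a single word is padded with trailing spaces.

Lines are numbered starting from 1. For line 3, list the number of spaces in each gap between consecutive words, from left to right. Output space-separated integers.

Answer: 6

Derivation:
Line 1: ['for', 'sweet', 'telescope'] (min_width=19, slack=2)
Line 2: ['end', 'this', 'tower', 'number'] (min_width=21, slack=0)
Line 3: ['storm', 'television'] (min_width=16, slack=5)
Line 4: ['train', 'pencil', 'heart'] (min_width=18, slack=3)
Line 5: ['valley', 'robot', 'play'] (min_width=17, slack=4)
Line 6: ['matrix', 'pharmacy', 'blue'] (min_width=20, slack=1)
Line 7: ['window', 'spoon'] (min_width=12, slack=9)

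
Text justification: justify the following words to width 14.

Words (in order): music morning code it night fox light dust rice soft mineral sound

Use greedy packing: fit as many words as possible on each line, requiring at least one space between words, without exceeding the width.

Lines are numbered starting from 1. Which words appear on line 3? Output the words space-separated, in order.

Answer: fox light dust

Derivation:
Line 1: ['music', 'morning'] (min_width=13, slack=1)
Line 2: ['code', 'it', 'night'] (min_width=13, slack=1)
Line 3: ['fox', 'light', 'dust'] (min_width=14, slack=0)
Line 4: ['rice', 'soft'] (min_width=9, slack=5)
Line 5: ['mineral', 'sound'] (min_width=13, slack=1)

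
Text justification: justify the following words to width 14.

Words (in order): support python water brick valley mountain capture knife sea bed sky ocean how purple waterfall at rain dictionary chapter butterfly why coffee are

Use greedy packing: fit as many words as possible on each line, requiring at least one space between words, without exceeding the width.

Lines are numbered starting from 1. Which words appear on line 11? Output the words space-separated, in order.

Line 1: ['support', 'python'] (min_width=14, slack=0)
Line 2: ['water', 'brick'] (min_width=11, slack=3)
Line 3: ['valley'] (min_width=6, slack=8)
Line 4: ['mountain'] (min_width=8, slack=6)
Line 5: ['capture', 'knife'] (min_width=13, slack=1)
Line 6: ['sea', 'bed', 'sky'] (min_width=11, slack=3)
Line 7: ['ocean', 'how'] (min_width=9, slack=5)
Line 8: ['purple'] (min_width=6, slack=8)
Line 9: ['waterfall', 'at'] (min_width=12, slack=2)
Line 10: ['rain'] (min_width=4, slack=10)
Line 11: ['dictionary'] (min_width=10, slack=4)
Line 12: ['chapter'] (min_width=7, slack=7)
Line 13: ['butterfly', 'why'] (min_width=13, slack=1)
Line 14: ['coffee', 'are'] (min_width=10, slack=4)

Answer: dictionary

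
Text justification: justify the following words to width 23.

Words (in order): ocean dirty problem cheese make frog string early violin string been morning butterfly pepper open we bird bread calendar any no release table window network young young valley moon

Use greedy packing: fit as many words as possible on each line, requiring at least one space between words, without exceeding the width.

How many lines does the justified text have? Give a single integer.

Line 1: ['ocean', 'dirty', 'problem'] (min_width=19, slack=4)
Line 2: ['cheese', 'make', 'frog', 'string'] (min_width=23, slack=0)
Line 3: ['early', 'violin', 'string'] (min_width=19, slack=4)
Line 4: ['been', 'morning', 'butterfly'] (min_width=22, slack=1)
Line 5: ['pepper', 'open', 'we', 'bird'] (min_width=19, slack=4)
Line 6: ['bread', 'calendar', 'any', 'no'] (min_width=21, slack=2)
Line 7: ['release', 'table', 'window'] (min_width=20, slack=3)
Line 8: ['network', 'young', 'young'] (min_width=19, slack=4)
Line 9: ['valley', 'moon'] (min_width=11, slack=12)
Total lines: 9

Answer: 9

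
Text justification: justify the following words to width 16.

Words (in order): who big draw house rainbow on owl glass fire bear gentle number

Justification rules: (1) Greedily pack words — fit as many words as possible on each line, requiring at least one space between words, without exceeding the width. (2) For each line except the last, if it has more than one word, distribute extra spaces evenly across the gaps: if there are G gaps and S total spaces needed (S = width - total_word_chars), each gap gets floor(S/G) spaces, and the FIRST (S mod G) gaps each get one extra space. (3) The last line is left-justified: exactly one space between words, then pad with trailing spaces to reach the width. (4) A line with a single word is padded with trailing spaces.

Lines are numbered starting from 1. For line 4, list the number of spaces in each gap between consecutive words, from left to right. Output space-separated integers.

Line 1: ['who', 'big', 'draw'] (min_width=12, slack=4)
Line 2: ['house', 'rainbow', 'on'] (min_width=16, slack=0)
Line 3: ['owl', 'glass', 'fire'] (min_width=14, slack=2)
Line 4: ['bear', 'gentle'] (min_width=11, slack=5)
Line 5: ['number'] (min_width=6, slack=10)

Answer: 6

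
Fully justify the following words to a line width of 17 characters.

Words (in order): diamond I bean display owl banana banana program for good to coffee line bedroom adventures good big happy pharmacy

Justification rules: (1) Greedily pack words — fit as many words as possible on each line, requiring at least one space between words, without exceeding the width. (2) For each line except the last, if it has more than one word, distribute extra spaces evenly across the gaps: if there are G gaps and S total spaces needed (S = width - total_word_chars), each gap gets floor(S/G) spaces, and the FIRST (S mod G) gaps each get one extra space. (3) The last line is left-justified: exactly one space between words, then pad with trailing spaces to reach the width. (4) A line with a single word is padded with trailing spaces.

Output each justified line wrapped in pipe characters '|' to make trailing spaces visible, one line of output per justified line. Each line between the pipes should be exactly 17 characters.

Answer: |diamond   I  bean|
|display       owl|
|banana     banana|
|program  for good|
|to   coffee  line|
|bedroom          |
|adventures   good|
|big         happy|
|pharmacy         |

Derivation:
Line 1: ['diamond', 'I', 'bean'] (min_width=14, slack=3)
Line 2: ['display', 'owl'] (min_width=11, slack=6)
Line 3: ['banana', 'banana'] (min_width=13, slack=4)
Line 4: ['program', 'for', 'good'] (min_width=16, slack=1)
Line 5: ['to', 'coffee', 'line'] (min_width=14, slack=3)
Line 6: ['bedroom'] (min_width=7, slack=10)
Line 7: ['adventures', 'good'] (min_width=15, slack=2)
Line 8: ['big', 'happy'] (min_width=9, slack=8)
Line 9: ['pharmacy'] (min_width=8, slack=9)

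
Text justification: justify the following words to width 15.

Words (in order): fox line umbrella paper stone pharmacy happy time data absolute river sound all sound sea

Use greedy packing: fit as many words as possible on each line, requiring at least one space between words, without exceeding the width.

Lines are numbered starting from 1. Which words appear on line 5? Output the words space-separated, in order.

Line 1: ['fox', 'line'] (min_width=8, slack=7)
Line 2: ['umbrella', 'paper'] (min_width=14, slack=1)
Line 3: ['stone', 'pharmacy'] (min_width=14, slack=1)
Line 4: ['happy', 'time', 'data'] (min_width=15, slack=0)
Line 5: ['absolute', 'river'] (min_width=14, slack=1)
Line 6: ['sound', 'all', 'sound'] (min_width=15, slack=0)
Line 7: ['sea'] (min_width=3, slack=12)

Answer: absolute river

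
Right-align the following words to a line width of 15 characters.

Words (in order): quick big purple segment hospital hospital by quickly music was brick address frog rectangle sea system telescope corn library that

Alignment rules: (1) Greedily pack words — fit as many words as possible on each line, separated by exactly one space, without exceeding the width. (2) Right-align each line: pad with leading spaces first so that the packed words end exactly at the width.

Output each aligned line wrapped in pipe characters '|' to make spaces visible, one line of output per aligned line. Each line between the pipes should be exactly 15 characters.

Answer: |      quick big|
| purple segment|
|       hospital|
|    hospital by|
|  quickly music|
|      was brick|
|   address frog|
|  rectangle sea|
|         system|
| telescope corn|
|   library that|

Derivation:
Line 1: ['quick', 'big'] (min_width=9, slack=6)
Line 2: ['purple', 'segment'] (min_width=14, slack=1)
Line 3: ['hospital'] (min_width=8, slack=7)
Line 4: ['hospital', 'by'] (min_width=11, slack=4)
Line 5: ['quickly', 'music'] (min_width=13, slack=2)
Line 6: ['was', 'brick'] (min_width=9, slack=6)
Line 7: ['address', 'frog'] (min_width=12, slack=3)
Line 8: ['rectangle', 'sea'] (min_width=13, slack=2)
Line 9: ['system'] (min_width=6, slack=9)
Line 10: ['telescope', 'corn'] (min_width=14, slack=1)
Line 11: ['library', 'that'] (min_width=12, slack=3)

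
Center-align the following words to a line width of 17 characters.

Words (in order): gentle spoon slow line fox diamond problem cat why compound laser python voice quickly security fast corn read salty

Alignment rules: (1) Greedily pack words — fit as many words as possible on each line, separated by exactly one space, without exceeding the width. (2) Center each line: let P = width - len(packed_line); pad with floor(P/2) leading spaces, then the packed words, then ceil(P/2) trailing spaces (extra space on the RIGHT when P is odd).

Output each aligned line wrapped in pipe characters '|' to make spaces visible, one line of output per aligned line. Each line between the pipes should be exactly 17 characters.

Answer: |gentle spoon slow|
|line fox diamond |
| problem cat why |
| compound laser  |
|  python voice   |
|quickly security |
| fast corn read  |
|      salty      |

Derivation:
Line 1: ['gentle', 'spoon', 'slow'] (min_width=17, slack=0)
Line 2: ['line', 'fox', 'diamond'] (min_width=16, slack=1)
Line 3: ['problem', 'cat', 'why'] (min_width=15, slack=2)
Line 4: ['compound', 'laser'] (min_width=14, slack=3)
Line 5: ['python', 'voice'] (min_width=12, slack=5)
Line 6: ['quickly', 'security'] (min_width=16, slack=1)
Line 7: ['fast', 'corn', 'read'] (min_width=14, slack=3)
Line 8: ['salty'] (min_width=5, slack=12)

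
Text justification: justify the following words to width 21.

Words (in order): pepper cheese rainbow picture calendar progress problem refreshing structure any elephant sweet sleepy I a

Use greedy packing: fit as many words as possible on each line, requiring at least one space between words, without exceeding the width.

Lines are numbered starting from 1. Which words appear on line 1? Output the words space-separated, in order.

Line 1: ['pepper', 'cheese', 'rainbow'] (min_width=21, slack=0)
Line 2: ['picture', 'calendar'] (min_width=16, slack=5)
Line 3: ['progress', 'problem'] (min_width=16, slack=5)
Line 4: ['refreshing', 'structure'] (min_width=20, slack=1)
Line 5: ['any', 'elephant', 'sweet'] (min_width=18, slack=3)
Line 6: ['sleepy', 'I', 'a'] (min_width=10, slack=11)

Answer: pepper cheese rainbow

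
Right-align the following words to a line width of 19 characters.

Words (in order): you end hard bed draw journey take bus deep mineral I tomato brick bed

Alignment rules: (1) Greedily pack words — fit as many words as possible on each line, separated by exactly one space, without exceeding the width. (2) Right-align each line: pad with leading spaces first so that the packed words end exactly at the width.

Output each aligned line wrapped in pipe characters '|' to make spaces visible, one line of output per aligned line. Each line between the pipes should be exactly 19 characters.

Line 1: ['you', 'end', 'hard', 'bed'] (min_width=16, slack=3)
Line 2: ['draw', 'journey', 'take'] (min_width=17, slack=2)
Line 3: ['bus', 'deep', 'mineral', 'I'] (min_width=18, slack=1)
Line 4: ['tomato', 'brick', 'bed'] (min_width=16, slack=3)

Answer: |   you end hard bed|
|  draw journey take|
| bus deep mineral I|
|   tomato brick bed|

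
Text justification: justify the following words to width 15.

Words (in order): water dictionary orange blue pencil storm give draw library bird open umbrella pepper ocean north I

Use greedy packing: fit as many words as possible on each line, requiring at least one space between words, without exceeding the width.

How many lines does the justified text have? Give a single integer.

Line 1: ['water'] (min_width=5, slack=10)
Line 2: ['dictionary'] (min_width=10, slack=5)
Line 3: ['orange', 'blue'] (min_width=11, slack=4)
Line 4: ['pencil', 'storm'] (min_width=12, slack=3)
Line 5: ['give', 'draw'] (min_width=9, slack=6)
Line 6: ['library', 'bird'] (min_width=12, slack=3)
Line 7: ['open', 'umbrella'] (min_width=13, slack=2)
Line 8: ['pepper', 'ocean'] (min_width=12, slack=3)
Line 9: ['north', 'I'] (min_width=7, slack=8)
Total lines: 9

Answer: 9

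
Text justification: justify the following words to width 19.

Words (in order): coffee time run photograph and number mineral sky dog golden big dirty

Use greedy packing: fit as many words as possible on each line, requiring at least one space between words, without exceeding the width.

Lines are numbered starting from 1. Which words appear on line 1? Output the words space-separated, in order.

Answer: coffee time run

Derivation:
Line 1: ['coffee', 'time', 'run'] (min_width=15, slack=4)
Line 2: ['photograph', 'and'] (min_width=14, slack=5)
Line 3: ['number', 'mineral', 'sky'] (min_width=18, slack=1)
Line 4: ['dog', 'golden', 'big'] (min_width=14, slack=5)
Line 5: ['dirty'] (min_width=5, slack=14)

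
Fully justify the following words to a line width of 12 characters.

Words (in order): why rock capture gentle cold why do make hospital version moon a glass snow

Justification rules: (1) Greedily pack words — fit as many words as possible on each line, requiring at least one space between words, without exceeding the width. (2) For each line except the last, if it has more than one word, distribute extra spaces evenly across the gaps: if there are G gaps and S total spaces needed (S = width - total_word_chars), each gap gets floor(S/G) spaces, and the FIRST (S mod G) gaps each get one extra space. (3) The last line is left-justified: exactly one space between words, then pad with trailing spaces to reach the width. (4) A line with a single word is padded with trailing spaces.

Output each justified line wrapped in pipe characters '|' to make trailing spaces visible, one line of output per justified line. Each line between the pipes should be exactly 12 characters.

Answer: |why     rock|
|capture     |
|gentle  cold|
|why  do make|
|hospital    |
|version moon|
|a glass snow|

Derivation:
Line 1: ['why', 'rock'] (min_width=8, slack=4)
Line 2: ['capture'] (min_width=7, slack=5)
Line 3: ['gentle', 'cold'] (min_width=11, slack=1)
Line 4: ['why', 'do', 'make'] (min_width=11, slack=1)
Line 5: ['hospital'] (min_width=8, slack=4)
Line 6: ['version', 'moon'] (min_width=12, slack=0)
Line 7: ['a', 'glass', 'snow'] (min_width=12, slack=0)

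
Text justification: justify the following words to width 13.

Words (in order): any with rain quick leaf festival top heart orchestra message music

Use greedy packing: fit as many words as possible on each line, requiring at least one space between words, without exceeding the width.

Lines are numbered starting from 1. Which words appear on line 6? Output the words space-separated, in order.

Line 1: ['any', 'with', 'rain'] (min_width=13, slack=0)
Line 2: ['quick', 'leaf'] (min_width=10, slack=3)
Line 3: ['festival', 'top'] (min_width=12, slack=1)
Line 4: ['heart'] (min_width=5, slack=8)
Line 5: ['orchestra'] (min_width=9, slack=4)
Line 6: ['message', 'music'] (min_width=13, slack=0)

Answer: message music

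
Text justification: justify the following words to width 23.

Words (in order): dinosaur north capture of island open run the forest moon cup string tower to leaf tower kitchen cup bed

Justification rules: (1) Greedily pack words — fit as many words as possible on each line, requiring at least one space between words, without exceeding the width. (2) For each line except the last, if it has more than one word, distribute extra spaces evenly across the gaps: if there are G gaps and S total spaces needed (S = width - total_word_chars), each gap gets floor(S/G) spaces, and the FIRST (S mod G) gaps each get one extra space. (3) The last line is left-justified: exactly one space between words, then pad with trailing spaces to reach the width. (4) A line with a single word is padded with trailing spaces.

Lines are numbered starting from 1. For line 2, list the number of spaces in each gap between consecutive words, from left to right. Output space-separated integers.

Line 1: ['dinosaur', 'north', 'capture'] (min_width=22, slack=1)
Line 2: ['of', 'island', 'open', 'run', 'the'] (min_width=22, slack=1)
Line 3: ['forest', 'moon', 'cup', 'string'] (min_width=22, slack=1)
Line 4: ['tower', 'to', 'leaf', 'tower'] (min_width=19, slack=4)
Line 5: ['kitchen', 'cup', 'bed'] (min_width=15, slack=8)

Answer: 2 1 1 1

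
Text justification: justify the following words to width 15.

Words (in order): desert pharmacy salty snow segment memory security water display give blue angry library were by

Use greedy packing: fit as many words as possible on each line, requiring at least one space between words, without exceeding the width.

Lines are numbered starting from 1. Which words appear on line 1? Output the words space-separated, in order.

Line 1: ['desert', 'pharmacy'] (min_width=15, slack=0)
Line 2: ['salty', 'snow'] (min_width=10, slack=5)
Line 3: ['segment', 'memory'] (min_width=14, slack=1)
Line 4: ['security', 'water'] (min_width=14, slack=1)
Line 5: ['display', 'give'] (min_width=12, slack=3)
Line 6: ['blue', 'angry'] (min_width=10, slack=5)
Line 7: ['library', 'were', 'by'] (min_width=15, slack=0)

Answer: desert pharmacy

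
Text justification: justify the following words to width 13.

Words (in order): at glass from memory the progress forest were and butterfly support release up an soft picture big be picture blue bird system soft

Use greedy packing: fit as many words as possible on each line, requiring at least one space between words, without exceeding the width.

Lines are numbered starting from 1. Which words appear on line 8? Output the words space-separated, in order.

Answer: soft picture

Derivation:
Line 1: ['at', 'glass', 'from'] (min_width=13, slack=0)
Line 2: ['memory', 'the'] (min_width=10, slack=3)
Line 3: ['progress'] (min_width=8, slack=5)
Line 4: ['forest', 'were'] (min_width=11, slack=2)
Line 5: ['and', 'butterfly'] (min_width=13, slack=0)
Line 6: ['support'] (min_width=7, slack=6)
Line 7: ['release', 'up', 'an'] (min_width=13, slack=0)
Line 8: ['soft', 'picture'] (min_width=12, slack=1)
Line 9: ['big', 'be'] (min_width=6, slack=7)
Line 10: ['picture', 'blue'] (min_width=12, slack=1)
Line 11: ['bird', 'system'] (min_width=11, slack=2)
Line 12: ['soft'] (min_width=4, slack=9)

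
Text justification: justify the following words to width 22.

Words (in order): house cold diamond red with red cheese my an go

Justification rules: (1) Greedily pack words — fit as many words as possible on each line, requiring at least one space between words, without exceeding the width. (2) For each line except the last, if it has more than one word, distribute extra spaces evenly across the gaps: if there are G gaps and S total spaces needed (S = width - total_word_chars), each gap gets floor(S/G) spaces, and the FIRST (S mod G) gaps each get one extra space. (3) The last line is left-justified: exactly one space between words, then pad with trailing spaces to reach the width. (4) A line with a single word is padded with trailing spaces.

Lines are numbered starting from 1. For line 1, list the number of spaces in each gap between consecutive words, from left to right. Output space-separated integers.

Answer: 1 1 1

Derivation:
Line 1: ['house', 'cold', 'diamond', 'red'] (min_width=22, slack=0)
Line 2: ['with', 'red', 'cheese', 'my', 'an'] (min_width=21, slack=1)
Line 3: ['go'] (min_width=2, slack=20)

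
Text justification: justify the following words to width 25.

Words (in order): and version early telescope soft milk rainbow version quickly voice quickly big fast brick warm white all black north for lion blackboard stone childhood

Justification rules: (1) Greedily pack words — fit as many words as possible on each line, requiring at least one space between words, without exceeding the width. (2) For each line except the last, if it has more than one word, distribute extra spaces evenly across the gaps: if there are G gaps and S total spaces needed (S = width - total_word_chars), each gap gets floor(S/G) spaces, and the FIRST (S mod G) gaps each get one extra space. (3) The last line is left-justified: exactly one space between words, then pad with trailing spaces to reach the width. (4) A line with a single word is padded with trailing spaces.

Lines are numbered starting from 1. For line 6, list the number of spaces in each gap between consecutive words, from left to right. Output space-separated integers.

Answer: 3 3 2

Derivation:
Line 1: ['and', 'version', 'early'] (min_width=17, slack=8)
Line 2: ['telescope', 'soft', 'milk'] (min_width=19, slack=6)
Line 3: ['rainbow', 'version', 'quickly'] (min_width=23, slack=2)
Line 4: ['voice', 'quickly', 'big', 'fast'] (min_width=22, slack=3)
Line 5: ['brick', 'warm', 'white', 'all'] (min_width=20, slack=5)
Line 6: ['black', 'north', 'for', 'lion'] (min_width=20, slack=5)
Line 7: ['blackboard', 'stone'] (min_width=16, slack=9)
Line 8: ['childhood'] (min_width=9, slack=16)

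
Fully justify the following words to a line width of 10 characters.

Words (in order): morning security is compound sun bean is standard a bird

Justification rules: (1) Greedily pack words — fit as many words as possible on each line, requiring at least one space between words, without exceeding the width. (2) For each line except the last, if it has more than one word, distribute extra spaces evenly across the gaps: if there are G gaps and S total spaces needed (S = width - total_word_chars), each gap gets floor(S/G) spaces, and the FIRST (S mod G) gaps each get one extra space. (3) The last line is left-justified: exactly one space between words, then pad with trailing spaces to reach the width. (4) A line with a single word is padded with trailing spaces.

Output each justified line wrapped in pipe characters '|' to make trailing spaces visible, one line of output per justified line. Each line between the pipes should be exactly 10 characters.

Answer: |morning   |
|security  |
|is        |
|compound  |
|sun   bean|
|is        |
|standard a|
|bird      |

Derivation:
Line 1: ['morning'] (min_width=7, slack=3)
Line 2: ['security'] (min_width=8, slack=2)
Line 3: ['is'] (min_width=2, slack=8)
Line 4: ['compound'] (min_width=8, slack=2)
Line 5: ['sun', 'bean'] (min_width=8, slack=2)
Line 6: ['is'] (min_width=2, slack=8)
Line 7: ['standard', 'a'] (min_width=10, slack=0)
Line 8: ['bird'] (min_width=4, slack=6)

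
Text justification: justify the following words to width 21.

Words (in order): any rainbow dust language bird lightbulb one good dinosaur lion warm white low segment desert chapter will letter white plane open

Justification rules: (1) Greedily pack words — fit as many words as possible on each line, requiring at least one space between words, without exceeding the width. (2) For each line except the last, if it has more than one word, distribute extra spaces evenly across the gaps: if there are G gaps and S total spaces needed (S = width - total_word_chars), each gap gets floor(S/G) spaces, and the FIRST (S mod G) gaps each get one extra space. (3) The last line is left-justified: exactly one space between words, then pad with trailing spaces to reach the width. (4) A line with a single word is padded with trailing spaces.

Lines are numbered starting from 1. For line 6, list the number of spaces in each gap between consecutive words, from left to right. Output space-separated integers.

Answer: 2 2

Derivation:
Line 1: ['any', 'rainbow', 'dust'] (min_width=16, slack=5)
Line 2: ['language', 'bird'] (min_width=13, slack=8)
Line 3: ['lightbulb', 'one', 'good'] (min_width=18, slack=3)
Line 4: ['dinosaur', 'lion', 'warm'] (min_width=18, slack=3)
Line 5: ['white', 'low', 'segment'] (min_width=17, slack=4)
Line 6: ['desert', 'chapter', 'will'] (min_width=19, slack=2)
Line 7: ['letter', 'white', 'plane'] (min_width=18, slack=3)
Line 8: ['open'] (min_width=4, slack=17)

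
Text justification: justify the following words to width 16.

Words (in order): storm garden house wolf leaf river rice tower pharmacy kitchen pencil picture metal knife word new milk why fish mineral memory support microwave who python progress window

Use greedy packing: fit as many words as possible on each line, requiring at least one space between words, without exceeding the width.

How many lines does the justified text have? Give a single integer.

Answer: 12

Derivation:
Line 1: ['storm', 'garden'] (min_width=12, slack=4)
Line 2: ['house', 'wolf', 'leaf'] (min_width=15, slack=1)
Line 3: ['river', 'rice', 'tower'] (min_width=16, slack=0)
Line 4: ['pharmacy', 'kitchen'] (min_width=16, slack=0)
Line 5: ['pencil', 'picture'] (min_width=14, slack=2)
Line 6: ['metal', 'knife', 'word'] (min_width=16, slack=0)
Line 7: ['new', 'milk', 'why'] (min_width=12, slack=4)
Line 8: ['fish', 'mineral'] (min_width=12, slack=4)
Line 9: ['memory', 'support'] (min_width=14, slack=2)
Line 10: ['microwave', 'who'] (min_width=13, slack=3)
Line 11: ['python', 'progress'] (min_width=15, slack=1)
Line 12: ['window'] (min_width=6, slack=10)
Total lines: 12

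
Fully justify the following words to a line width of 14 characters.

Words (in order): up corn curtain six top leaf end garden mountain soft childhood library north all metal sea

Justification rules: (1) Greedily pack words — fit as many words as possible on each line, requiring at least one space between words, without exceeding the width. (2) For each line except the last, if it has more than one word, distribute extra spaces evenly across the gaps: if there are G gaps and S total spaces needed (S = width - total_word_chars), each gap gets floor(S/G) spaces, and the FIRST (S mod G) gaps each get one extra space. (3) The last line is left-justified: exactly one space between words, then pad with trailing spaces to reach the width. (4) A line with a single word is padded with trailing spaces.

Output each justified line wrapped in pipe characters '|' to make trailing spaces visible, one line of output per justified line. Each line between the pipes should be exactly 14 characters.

Answer: |up        corn|
|curtain    six|
|top  leaf  end|
|garden        |
|mountain  soft|
|childhood     |
|library  north|
|all metal sea |

Derivation:
Line 1: ['up', 'corn'] (min_width=7, slack=7)
Line 2: ['curtain', 'six'] (min_width=11, slack=3)
Line 3: ['top', 'leaf', 'end'] (min_width=12, slack=2)
Line 4: ['garden'] (min_width=6, slack=8)
Line 5: ['mountain', 'soft'] (min_width=13, slack=1)
Line 6: ['childhood'] (min_width=9, slack=5)
Line 7: ['library', 'north'] (min_width=13, slack=1)
Line 8: ['all', 'metal', 'sea'] (min_width=13, slack=1)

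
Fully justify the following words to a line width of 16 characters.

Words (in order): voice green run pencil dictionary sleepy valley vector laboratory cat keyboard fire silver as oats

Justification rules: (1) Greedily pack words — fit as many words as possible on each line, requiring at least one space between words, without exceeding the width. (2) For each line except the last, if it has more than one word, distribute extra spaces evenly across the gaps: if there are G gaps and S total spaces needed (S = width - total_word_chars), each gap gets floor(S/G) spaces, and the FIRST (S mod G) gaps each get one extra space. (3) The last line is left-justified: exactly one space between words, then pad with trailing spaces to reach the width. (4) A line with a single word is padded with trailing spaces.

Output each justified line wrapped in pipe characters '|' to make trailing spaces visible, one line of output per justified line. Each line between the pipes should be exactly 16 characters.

Line 1: ['voice', 'green', 'run'] (min_width=15, slack=1)
Line 2: ['pencil'] (min_width=6, slack=10)
Line 3: ['dictionary'] (min_width=10, slack=6)
Line 4: ['sleepy', 'valley'] (min_width=13, slack=3)
Line 5: ['vector'] (min_width=6, slack=10)
Line 6: ['laboratory', 'cat'] (min_width=14, slack=2)
Line 7: ['keyboard', 'fire'] (min_width=13, slack=3)
Line 8: ['silver', 'as', 'oats'] (min_width=14, slack=2)

Answer: |voice  green run|
|pencil          |
|dictionary      |
|sleepy    valley|
|vector          |
|laboratory   cat|
|keyboard    fire|
|silver as oats  |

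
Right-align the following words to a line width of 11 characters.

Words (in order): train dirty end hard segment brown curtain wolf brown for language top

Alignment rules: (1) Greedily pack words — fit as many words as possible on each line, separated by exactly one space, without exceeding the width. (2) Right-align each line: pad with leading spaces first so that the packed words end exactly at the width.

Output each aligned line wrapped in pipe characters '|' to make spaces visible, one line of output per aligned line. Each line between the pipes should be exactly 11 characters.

Answer: |train dirty|
|   end hard|
|    segment|
|      brown|
|    curtain|
| wolf brown|
|        for|
|   language|
|        top|

Derivation:
Line 1: ['train', 'dirty'] (min_width=11, slack=0)
Line 2: ['end', 'hard'] (min_width=8, slack=3)
Line 3: ['segment'] (min_width=7, slack=4)
Line 4: ['brown'] (min_width=5, slack=6)
Line 5: ['curtain'] (min_width=7, slack=4)
Line 6: ['wolf', 'brown'] (min_width=10, slack=1)
Line 7: ['for'] (min_width=3, slack=8)
Line 8: ['language'] (min_width=8, slack=3)
Line 9: ['top'] (min_width=3, slack=8)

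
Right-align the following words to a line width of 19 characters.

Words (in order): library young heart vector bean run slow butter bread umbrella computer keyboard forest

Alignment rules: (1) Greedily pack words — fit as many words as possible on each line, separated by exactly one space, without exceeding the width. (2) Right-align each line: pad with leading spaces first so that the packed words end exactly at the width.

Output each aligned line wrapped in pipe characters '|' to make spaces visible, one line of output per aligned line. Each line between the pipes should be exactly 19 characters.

Line 1: ['library', 'young', 'heart'] (min_width=19, slack=0)
Line 2: ['vector', 'bean', 'run'] (min_width=15, slack=4)
Line 3: ['slow', 'butter', 'bread'] (min_width=17, slack=2)
Line 4: ['umbrella', 'computer'] (min_width=17, slack=2)
Line 5: ['keyboard', 'forest'] (min_width=15, slack=4)

Answer: |library young heart|
|    vector bean run|
|  slow butter bread|
|  umbrella computer|
|    keyboard forest|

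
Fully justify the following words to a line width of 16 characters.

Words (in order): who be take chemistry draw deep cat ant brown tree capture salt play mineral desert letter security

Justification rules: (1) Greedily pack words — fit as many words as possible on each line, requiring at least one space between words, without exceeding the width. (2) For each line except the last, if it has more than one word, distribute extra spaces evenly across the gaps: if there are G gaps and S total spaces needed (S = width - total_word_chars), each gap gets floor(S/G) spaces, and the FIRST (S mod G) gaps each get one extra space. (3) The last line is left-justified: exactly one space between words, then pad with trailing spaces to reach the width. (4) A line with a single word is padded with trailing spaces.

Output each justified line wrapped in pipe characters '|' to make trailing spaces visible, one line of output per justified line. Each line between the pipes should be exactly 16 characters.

Line 1: ['who', 'be', 'take'] (min_width=11, slack=5)
Line 2: ['chemistry', 'draw'] (min_width=14, slack=2)
Line 3: ['deep', 'cat', 'ant'] (min_width=12, slack=4)
Line 4: ['brown', 'tree'] (min_width=10, slack=6)
Line 5: ['capture', 'salt'] (min_width=12, slack=4)
Line 6: ['play', 'mineral'] (min_width=12, slack=4)
Line 7: ['desert', 'letter'] (min_width=13, slack=3)
Line 8: ['security'] (min_width=8, slack=8)

Answer: |who    be   take|
|chemistry   draw|
|deep   cat   ant|
|brown       tree|
|capture     salt|
|play     mineral|
|desert    letter|
|security        |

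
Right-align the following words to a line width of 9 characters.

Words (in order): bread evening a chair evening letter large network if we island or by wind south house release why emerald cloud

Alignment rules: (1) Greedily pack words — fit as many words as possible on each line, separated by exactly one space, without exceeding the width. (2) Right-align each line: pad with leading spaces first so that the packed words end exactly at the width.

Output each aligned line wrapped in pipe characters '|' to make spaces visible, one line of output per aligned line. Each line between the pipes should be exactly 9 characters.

Answer: |    bread|
|evening a|
|    chair|
|  evening|
|   letter|
|    large|
|  network|
|    if we|
|island or|
|  by wind|
|    south|
|    house|
|  release|
|      why|
|  emerald|
|    cloud|

Derivation:
Line 1: ['bread'] (min_width=5, slack=4)
Line 2: ['evening', 'a'] (min_width=9, slack=0)
Line 3: ['chair'] (min_width=5, slack=4)
Line 4: ['evening'] (min_width=7, slack=2)
Line 5: ['letter'] (min_width=6, slack=3)
Line 6: ['large'] (min_width=5, slack=4)
Line 7: ['network'] (min_width=7, slack=2)
Line 8: ['if', 'we'] (min_width=5, slack=4)
Line 9: ['island', 'or'] (min_width=9, slack=0)
Line 10: ['by', 'wind'] (min_width=7, slack=2)
Line 11: ['south'] (min_width=5, slack=4)
Line 12: ['house'] (min_width=5, slack=4)
Line 13: ['release'] (min_width=7, slack=2)
Line 14: ['why'] (min_width=3, slack=6)
Line 15: ['emerald'] (min_width=7, slack=2)
Line 16: ['cloud'] (min_width=5, slack=4)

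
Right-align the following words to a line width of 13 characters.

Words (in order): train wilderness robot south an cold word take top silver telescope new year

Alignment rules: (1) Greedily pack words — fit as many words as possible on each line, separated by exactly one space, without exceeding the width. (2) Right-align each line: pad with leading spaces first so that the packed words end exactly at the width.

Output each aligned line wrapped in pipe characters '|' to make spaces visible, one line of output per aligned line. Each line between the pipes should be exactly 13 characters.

Answer: |        train|
|   wilderness|
|  robot south|
| an cold word|
|     take top|
|       silver|
|telescope new|
|         year|

Derivation:
Line 1: ['train'] (min_width=5, slack=8)
Line 2: ['wilderness'] (min_width=10, slack=3)
Line 3: ['robot', 'south'] (min_width=11, slack=2)
Line 4: ['an', 'cold', 'word'] (min_width=12, slack=1)
Line 5: ['take', 'top'] (min_width=8, slack=5)
Line 6: ['silver'] (min_width=6, slack=7)
Line 7: ['telescope', 'new'] (min_width=13, slack=0)
Line 8: ['year'] (min_width=4, slack=9)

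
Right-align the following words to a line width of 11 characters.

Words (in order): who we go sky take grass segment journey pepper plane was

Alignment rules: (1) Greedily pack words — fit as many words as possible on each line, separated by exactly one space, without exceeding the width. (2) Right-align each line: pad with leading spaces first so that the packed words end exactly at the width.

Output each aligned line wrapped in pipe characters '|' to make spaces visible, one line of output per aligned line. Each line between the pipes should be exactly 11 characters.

Answer: |  who we go|
|   sky take|
|      grass|
|    segment|
|    journey|
|     pepper|
|  plane was|

Derivation:
Line 1: ['who', 'we', 'go'] (min_width=9, slack=2)
Line 2: ['sky', 'take'] (min_width=8, slack=3)
Line 3: ['grass'] (min_width=5, slack=6)
Line 4: ['segment'] (min_width=7, slack=4)
Line 5: ['journey'] (min_width=7, slack=4)
Line 6: ['pepper'] (min_width=6, slack=5)
Line 7: ['plane', 'was'] (min_width=9, slack=2)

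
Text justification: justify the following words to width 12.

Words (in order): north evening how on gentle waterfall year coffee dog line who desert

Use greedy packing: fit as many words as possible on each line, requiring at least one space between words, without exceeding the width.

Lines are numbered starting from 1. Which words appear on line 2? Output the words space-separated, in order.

Line 1: ['north'] (min_width=5, slack=7)
Line 2: ['evening', 'how'] (min_width=11, slack=1)
Line 3: ['on', 'gentle'] (min_width=9, slack=3)
Line 4: ['waterfall'] (min_width=9, slack=3)
Line 5: ['year', 'coffee'] (min_width=11, slack=1)
Line 6: ['dog', 'line', 'who'] (min_width=12, slack=0)
Line 7: ['desert'] (min_width=6, slack=6)

Answer: evening how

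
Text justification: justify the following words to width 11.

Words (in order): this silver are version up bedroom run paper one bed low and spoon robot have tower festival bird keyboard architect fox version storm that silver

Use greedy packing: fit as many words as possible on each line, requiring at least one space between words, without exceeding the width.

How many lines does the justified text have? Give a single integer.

Answer: 15

Derivation:
Line 1: ['this', 'silver'] (min_width=11, slack=0)
Line 2: ['are', 'version'] (min_width=11, slack=0)
Line 3: ['up', 'bedroom'] (min_width=10, slack=1)
Line 4: ['run', 'paper'] (min_width=9, slack=2)
Line 5: ['one', 'bed', 'low'] (min_width=11, slack=0)
Line 6: ['and', 'spoon'] (min_width=9, slack=2)
Line 7: ['robot', 'have'] (min_width=10, slack=1)
Line 8: ['tower'] (min_width=5, slack=6)
Line 9: ['festival'] (min_width=8, slack=3)
Line 10: ['bird'] (min_width=4, slack=7)
Line 11: ['keyboard'] (min_width=8, slack=3)
Line 12: ['architect'] (min_width=9, slack=2)
Line 13: ['fox', 'version'] (min_width=11, slack=0)
Line 14: ['storm', 'that'] (min_width=10, slack=1)
Line 15: ['silver'] (min_width=6, slack=5)
Total lines: 15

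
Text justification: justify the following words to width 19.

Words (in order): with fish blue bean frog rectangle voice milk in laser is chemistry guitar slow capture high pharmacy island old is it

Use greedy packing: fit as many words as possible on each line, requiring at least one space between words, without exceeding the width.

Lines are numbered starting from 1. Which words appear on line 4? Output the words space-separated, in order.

Line 1: ['with', 'fish', 'blue', 'bean'] (min_width=19, slack=0)
Line 2: ['frog', 'rectangle'] (min_width=14, slack=5)
Line 3: ['voice', 'milk', 'in', 'laser'] (min_width=19, slack=0)
Line 4: ['is', 'chemistry', 'guitar'] (min_width=19, slack=0)
Line 5: ['slow', 'capture', 'high'] (min_width=17, slack=2)
Line 6: ['pharmacy', 'island', 'old'] (min_width=19, slack=0)
Line 7: ['is', 'it'] (min_width=5, slack=14)

Answer: is chemistry guitar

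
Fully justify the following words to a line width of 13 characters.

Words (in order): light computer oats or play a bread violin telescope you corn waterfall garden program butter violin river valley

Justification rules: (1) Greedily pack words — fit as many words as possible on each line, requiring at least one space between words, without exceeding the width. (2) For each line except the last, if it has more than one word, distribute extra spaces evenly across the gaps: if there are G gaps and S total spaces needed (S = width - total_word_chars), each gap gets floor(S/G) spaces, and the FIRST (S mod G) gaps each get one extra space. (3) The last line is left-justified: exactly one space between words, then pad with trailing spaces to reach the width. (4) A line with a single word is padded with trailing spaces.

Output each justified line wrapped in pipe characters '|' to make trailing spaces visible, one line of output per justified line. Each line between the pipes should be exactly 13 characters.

Answer: |light        |
|computer oats|
|or   play   a|
|bread  violin|
|telescope you|
|corn         |
|waterfall    |
|garden       |
|program      |
|butter violin|
|river valley |

Derivation:
Line 1: ['light'] (min_width=5, slack=8)
Line 2: ['computer', 'oats'] (min_width=13, slack=0)
Line 3: ['or', 'play', 'a'] (min_width=9, slack=4)
Line 4: ['bread', 'violin'] (min_width=12, slack=1)
Line 5: ['telescope', 'you'] (min_width=13, slack=0)
Line 6: ['corn'] (min_width=4, slack=9)
Line 7: ['waterfall'] (min_width=9, slack=4)
Line 8: ['garden'] (min_width=6, slack=7)
Line 9: ['program'] (min_width=7, slack=6)
Line 10: ['butter', 'violin'] (min_width=13, slack=0)
Line 11: ['river', 'valley'] (min_width=12, slack=1)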